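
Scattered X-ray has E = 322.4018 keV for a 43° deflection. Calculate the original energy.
388.2000 keV

Convert final energy to wavelength (hc ≈ 1239.842 keV·pm):
λ' = hc/E' = 1239.842 / 322.4018 = 3.8456 pm

Calculate the Compton shift:
Δλ = λ_C(1 - cos(43°))
Δλ = 2.4263 × (1 - cos(43°))
Δλ = 0.6518 pm

Initial wavelength:
λ = λ' - Δλ = 3.8456 - 0.6518 = 3.1938 pm

Initial energy:
E = hc/λ = 1239.842 / 3.1938 = 388.2000 keV

(Intermediate values are shown rounded; full precision is carried through to the final answer.)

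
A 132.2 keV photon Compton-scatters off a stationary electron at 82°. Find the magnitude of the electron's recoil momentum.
8.4818e-23 kg·m/s

The electron is initially at rest, so by conservation of momentum:
p⃗_e = p⃗₀ − p⃗'  (incident photon momentum minus scattered photon momentum)

Photon momentum magnitudes (p = h/λ = E/c):
λ₀ = hc/E₀ = 9.3785 pm → p₀ = h/λ₀ = 7.0651e-23 kg·m/s
Δλ = λ_C(1 − cos 82°) = 2.0886 pm
λ' = 11.4672 pm → p' = h/λ' = 5.7783e-23 kg·m/s

The scattered photon makes angle θ = 82° with the incident direction, so by the law of cosines:
|p⃗_e|² = p₀² + p'² − 2p₀p'cos θ
|p⃗_e|² = (7.0651e-23)² + (5.7783e-23)² − 2·7.0651e-23·5.7783e-23·cos(82°)
|p⃗_e| = 8.4818e-23 kg·m/s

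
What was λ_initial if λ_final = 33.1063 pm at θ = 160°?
28.4000 pm

From λ' = λ + Δλ, we have λ = λ' - Δλ

First calculate the Compton shift:
Δλ = λ_C(1 - cos θ)
Δλ = 2.4263 × (1 - cos(160°))
Δλ = 2.4263 × 1.9397
Δλ = 4.7063 pm

Initial wavelength:
λ = λ' - Δλ
λ = 33.1063 - 4.7063
λ = 28.4000 pm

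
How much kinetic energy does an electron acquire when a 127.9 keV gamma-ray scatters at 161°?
41.8851 keV

By energy conservation: K_e = E_initial - E_final

First find the scattered photon energy:
Initial wavelength: λ = hc/E = 9.6938 pm
Compton shift: Δλ = λ_C(1 - cos(161°)) = 4.7204 pm
Final wavelength: λ' = 9.6938 + 4.7204 = 14.4143 pm
Final photon energy: E' = hc/λ' = 86.0149 keV

Electron kinetic energy:
K_e = E - E' = 127.9000 - 86.0149 = 41.8851 keV

(Intermediate values are shown rounded; full precision is carried through to the final answer.)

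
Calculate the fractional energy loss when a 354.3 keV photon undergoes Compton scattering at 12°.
0.0149 (or 1.49%)

Calculate initial and final photon energies:

Initial: E₀ = 354.3 keV → λ₀ = 3.4994 pm
Compton shift: Δλ = 0.0530 pm
Final wavelength: λ' = 3.5524 pm
Final energy: E' = 349.0120 keV

Fractional energy loss:
(E₀ - E')/E₀ = (354.3000 - 349.0120)/354.3000
= 5.2880/354.3000
= 0.0149
= 1.49%

(Intermediate values are shown rounded; full precision is carried through to the final answer.)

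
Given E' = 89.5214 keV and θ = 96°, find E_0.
111.0000 keV

Convert final energy to wavelength (hc ≈ 1239.842 keV·pm):
λ' = hc/E' = 1239.842 / 89.5214 = 13.8497 pm

Calculate the Compton shift:
Δλ = λ_C(1 - cos(96°))
Δλ = 2.4263 × (1 - cos(96°))
Δλ = 2.6799 pm

Initial wavelength:
λ = λ' - Δλ = 13.8497 - 2.6799 = 11.1697 pm

Initial energy:
E = hc/λ = 1239.842 / 11.1697 = 111.0000 keV

(Intermediate values are shown rounded; full precision is carried through to the final answer.)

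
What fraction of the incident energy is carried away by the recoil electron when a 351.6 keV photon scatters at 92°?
0.4159 (or 41.59%)

Calculate initial and final photon energies:

Initial: E₀ = 351.6 keV → λ₀ = 3.5263 pm
Compton shift: Δλ = 2.5110 pm
Final wavelength: λ' = 6.0373 pm
Final energy: E' = 205.3646 keV

Fractional energy loss:
(E₀ - E')/E₀ = (351.6000 - 205.3646)/351.6000
= 146.2354/351.6000
= 0.4159
= 41.59%

(Intermediate values are shown rounded; full precision is carried through to the final answer.)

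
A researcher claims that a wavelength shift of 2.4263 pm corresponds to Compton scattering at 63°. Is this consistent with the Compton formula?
No, inconsistent

Calculate the expected shift for θ = 63°:

Δλ_expected = λ_C(1 - cos(63°))
Δλ_expected = 2.4263 × (1 - cos(63°))
Δλ_expected = 2.4263 × 0.5460
Δλ_expected = 1.3248 pm

Given shift: 2.4263 pm
Expected shift: 1.3248 pm
Difference: 1.1015 pm

The values do not match. The given shift corresponds to θ ≈ 90.0°, not 63°.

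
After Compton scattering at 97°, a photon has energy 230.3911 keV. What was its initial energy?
466.2001 keV

Convert final energy to wavelength (hc ≈ 1239.842 keV·pm):
λ' = hc/E' = 1239.842 / 230.3911 = 5.3815 pm

Calculate the Compton shift:
Δλ = λ_C(1 - cos(97°))
Δλ = 2.4263 × (1 - cos(97°))
Δλ = 2.7220 pm

Initial wavelength:
λ = λ' - Δλ = 5.3815 - 2.7220 = 2.6595 pm

Initial energy:
E = hc/λ = 1239.842 / 2.6595 = 466.2001 keV

(Intermediate values are shown rounded; full precision is carried through to the final answer.)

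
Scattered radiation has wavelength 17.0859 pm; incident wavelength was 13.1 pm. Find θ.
130.00°

First find the wavelength shift:
Δλ = λ' - λ = 17.0859 - 13.1 = 3.9859 pm

Using Δλ = λ_C(1 - cos θ), with λ_C = h/(m_e·c) ≈ 2.42631024 pm:
cos θ = 1 - Δλ/λ_C
cos θ = 1 - 3.9859/2.42631024
cos θ = -0.642783

θ = arccos(-0.642783)
θ = 130.00°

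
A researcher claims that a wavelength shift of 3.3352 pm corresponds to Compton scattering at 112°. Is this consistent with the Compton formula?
Yes, consistent

Calculate the expected shift for θ = 112°:

Δλ_expected = λ_C(1 - cos(112°))
Δλ_expected = 2.4263 × (1 - cos(112°))
Δλ_expected = 2.4263 × 1.3746
Δλ_expected = 3.3352 pm

Given shift: 3.3352 pm
Expected shift: 3.3352 pm
Difference: 0.0000 pm

The values match. This is consistent with Compton scattering at the stated angle.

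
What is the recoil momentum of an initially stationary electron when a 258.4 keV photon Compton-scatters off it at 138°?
1.9880e-22 kg·m/s

The electron is initially at rest, so by conservation of momentum:
p⃗_e = p⃗₀ − p⃗'  (incident photon momentum minus scattered photon momentum)

Photon momentum magnitudes (p = h/λ = E/c):
λ₀ = hc/E₀ = 4.7982 pm → p₀ = h/λ₀ = 1.3810e-22 kg·m/s
Δλ = λ_C(1 − cos 138°) = 4.2294 pm
λ' = 9.0276 pm → p' = h/λ' = 7.3398e-23 kg·m/s

The scattered photon makes angle θ = 138° with the incident direction, so by the law of cosines:
|p⃗_e|² = p₀² + p'² − 2p₀p'cos θ
|p⃗_e|² = (1.3810e-22)² + (7.3398e-23)² − 2·1.3810e-22·7.3398e-23·cos(138°)
|p⃗_e| = 1.9880e-22 kg·m/s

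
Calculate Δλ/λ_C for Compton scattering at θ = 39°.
0.2229 λ_C

The Compton shift formula is:
Δλ = λ_C(1 - cos θ)

Dividing both sides by λ_C:
Δλ/λ_C = 1 - cos θ

For θ = 39°:
Δλ/λ_C = 1 - cos(39°)
Δλ/λ_C = 1 - 0.7771
Δλ/λ_C = 0.2229

This means the shift is 0.2229 × λ_C = 0.5407 pm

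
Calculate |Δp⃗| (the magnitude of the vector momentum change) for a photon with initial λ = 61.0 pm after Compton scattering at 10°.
1.8929e-24 kg·m/s

Photon momentum magnitude is p = h/λ.

Initial momentum:
p₀ = h/λ = 6.6261e-34/6.1000e-11 = 1.0862e-23 kg·m/s

After scattering:
λ' = λ + Δλ = 61.0 + 0.0369 = 61.0369 pm
p' = h/λ' = 6.6261e-34/6.1037e-11 = 1.0856e-23 kg·m/s

Momentum is a vector; the scattered photon's direction makes angle θ = 10° with the incident direction. The magnitude of the vector change Δp⃗ = p⃗₀ − p⃗' is found from the law of cosines:
|Δp⃗|² = p₀² + p'² − 2p₀p'cos θ
|Δp⃗|² = (1.0862e-23)² + (1.0856e-23)² − 2·1.0862e-23·1.0856e-23·cos(10°)
|Δp⃗| = 1.8929e-24 kg·m/s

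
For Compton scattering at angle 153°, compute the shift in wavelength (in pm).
4.5882 pm

Using the Compton scattering formula:
Δλ = λ_C(1 - cos θ)

where λ_C = h/(m_e·c) ≈ 2.4263 pm is the Compton wavelength of an electron.

For θ = 153°:
cos(153°) = -0.8910
1 - cos(153°) = 1.8910

Δλ = 2.4263 × 1.8910
Δλ = 4.5882 pm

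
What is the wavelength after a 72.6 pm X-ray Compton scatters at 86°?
74.8571 pm

Using the Compton scattering formula:
λ' = λ + Δλ = λ + λ_C(1 - cos θ)

Given:
- Initial wavelength λ = 72.6 pm
- Scattering angle θ = 86°
- Compton wavelength λ_C ≈ 2.4263 pm

Calculate the shift:
Δλ = 2.4263 × (1 - cos(86°))
Δλ = 2.4263 × 0.9302
Δλ = 2.2571 pm

Final wavelength:
λ' = 72.6 + 2.2571 = 74.8571 pm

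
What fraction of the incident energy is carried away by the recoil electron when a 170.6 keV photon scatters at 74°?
0.1947 (or 19.47%)

Calculate initial and final photon energies:

Initial: E₀ = 170.6 keV → λ₀ = 7.2675 pm
Compton shift: Δλ = 1.7575 pm
Final wavelength: λ' = 9.0251 pm
Final energy: E' = 137.3776 keV

Fractional energy loss:
(E₀ - E')/E₀ = (170.6000 - 137.3776)/170.6000
= 33.2224/170.6000
= 0.1947
= 19.47%

(Intermediate values are shown rounded; full precision is carried through to the final answer.)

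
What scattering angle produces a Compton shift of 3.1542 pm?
107.46°

From the Compton formula Δλ = λ_C(1 - cos θ), we can solve for θ:

cos θ = 1 - Δλ/λ_C

Given:
- Δλ = 3.1542 pm
- λ_C = h/(m_e·c) ≈ 2.42631024 pm

cos θ = 1 - 3.1542/2.42631024
cos θ = 1 - 1.299999
cos θ = -0.299999

θ = arccos(-0.299999)
θ = 107.46°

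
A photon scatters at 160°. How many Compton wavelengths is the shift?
1.9397 λ_C

The Compton shift formula is:
Δλ = λ_C(1 - cos θ)

Dividing both sides by λ_C:
Δλ/λ_C = 1 - cos θ

For θ = 160°:
Δλ/λ_C = 1 - cos(160°)
Δλ/λ_C = 1 - -0.9397
Δλ/λ_C = 1.9397

This means the shift is 1.9397 × λ_C = 4.7063 pm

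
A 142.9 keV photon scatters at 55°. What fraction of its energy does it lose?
0.1065 (or 10.65%)

Calculate initial and final photon energies:

Initial: E₀ = 142.9 keV → λ₀ = 8.6763 pm
Compton shift: Δλ = 1.0346 pm
Final wavelength: λ' = 9.7109 pm
Final energy: E' = 127.6749 keV

Fractional energy loss:
(E₀ - E')/E₀ = (142.9000 - 127.6749)/142.9000
= 15.2251/142.9000
= 0.1065
= 10.65%

(Intermediate values are shown rounded; full precision is carried through to the final answer.)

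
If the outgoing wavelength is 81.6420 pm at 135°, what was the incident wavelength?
77.5000 pm

From λ' = λ + Δλ, we have λ = λ' - Δλ

First calculate the Compton shift:
Δλ = λ_C(1 - cos θ)
Δλ = 2.4263 × (1 - cos(135°))
Δλ = 2.4263 × 1.7071
Δλ = 4.1420 pm

Initial wavelength:
λ = λ' - Δλ
λ = 81.6420 - 4.1420
λ = 77.5000 pm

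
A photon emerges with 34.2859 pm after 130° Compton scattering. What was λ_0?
30.3000 pm

From λ' = λ + Δλ, we have λ = λ' - Δλ

First calculate the Compton shift:
Δλ = λ_C(1 - cos θ)
Δλ = 2.4263 × (1 - cos(130°))
Δλ = 2.4263 × 1.6428
Δλ = 3.9859 pm

Initial wavelength:
λ = λ' - Δλ
λ = 34.2859 - 3.9859
λ = 30.3000 pm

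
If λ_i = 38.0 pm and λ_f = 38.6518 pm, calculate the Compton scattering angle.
43.00°

First find the wavelength shift:
Δλ = λ' - λ = 38.6518 - 38.0 = 0.6518 pm

Using Δλ = λ_C(1 - cos θ), with λ_C = h/(m_e·c) ≈ 2.42631024 pm:
cos θ = 1 - Δλ/λ_C
cos θ = 1 - 0.6518/2.42631024
cos θ = 0.731362

θ = arccos(0.731362)
θ = 43.00°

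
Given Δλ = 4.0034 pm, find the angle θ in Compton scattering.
130.54°

From the Compton formula Δλ = λ_C(1 - cos θ), we can solve for θ:

cos θ = 1 - Δλ/λ_C

Given:
- Δλ = 4.0034 pm
- λ_C = h/(m_e·c) ≈ 2.42631024 pm

cos θ = 1 - 4.0034/2.42631024
cos θ = 1 - 1.649995
cos θ = -0.649995

θ = arccos(-0.649995)
θ = 130.54°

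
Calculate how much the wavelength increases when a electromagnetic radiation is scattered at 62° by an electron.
1.2872 pm

Using the Compton scattering formula:
Δλ = λ_C(1 - cos θ)

where λ_C = h/(m_e·c) ≈ 2.4263 pm is the Compton wavelength of an electron.

For θ = 62°:
cos(62°) = 0.4695
1 - cos(62°) = 0.5305

Δλ = 2.4263 × 0.5305
Δλ = 1.2872 pm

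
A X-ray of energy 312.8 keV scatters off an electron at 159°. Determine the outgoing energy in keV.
143.2490 keV

First convert energy to wavelength:
λ = hc/E, with hc ≈ 1239.842 keV·pm (i.e. 1239.842 eV·nm)

For E = 312.8 keV = 312800 eV:
λ = 1239.842 keV·pm / 312.8 keV
λ = 3.9637 pm

Calculate the Compton shift:
Δλ = λ_C(1 - cos(159°)) = 2.4263 × 1.9336
Δλ = 4.6915 pm

Final wavelength:
λ' = 3.9637 + 4.6915 = 8.6552 pm

Final energy:
E' = hc/λ' = 1239.842 / 8.6552 = 143.2490 keV

(Intermediate values are shown rounded; full precision is carried through to the final answer.)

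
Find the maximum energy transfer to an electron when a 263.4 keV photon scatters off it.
133.7052 keV

Maximum energy transfer occurs at θ = 180° (backscattering).

Initial photon: E₀ = 263.4 keV → λ₀ = 4.7071 pm

Maximum Compton shift (at 180°):
Δλ_max = 2λ_C = 2 × 2.4263 = 4.8526 pm

Final wavelength:
λ' = 4.7071 + 4.8526 = 9.5597 pm

Minimum photon energy (maximum energy to electron):
E'_min = hc/λ' = 129.6948 keV

Maximum electron kinetic energy:
K_max = E₀ - E'_min = 263.4000 - 129.6948 = 133.7052 keV

(Intermediate values are shown rounded; full precision is carried through to the final answer.)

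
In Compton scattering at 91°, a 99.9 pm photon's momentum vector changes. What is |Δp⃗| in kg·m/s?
9.3481e-24 kg·m/s

Photon momentum magnitude is p = h/λ.

Initial momentum:
p₀ = h/λ = 6.6261e-34/9.9900e-11 = 6.6327e-24 kg·m/s

After scattering:
λ' = λ + Δλ = 99.9 + 2.4687 = 102.3687 pm
p' = h/λ' = 6.6261e-34/1.0237e-10 = 6.4728e-24 kg·m/s

Momentum is a vector; the scattered photon's direction makes angle θ = 91° with the incident direction. The magnitude of the vector change Δp⃗ = p⃗₀ − p⃗' is found from the law of cosines:
|Δp⃗|² = p₀² + p'² − 2p₀p'cos θ
|Δp⃗|² = (6.6327e-24)² + (6.4728e-24)² − 2·6.6327e-24·6.4728e-24·cos(91°)
|Δp⃗| = 9.3481e-24 kg·m/s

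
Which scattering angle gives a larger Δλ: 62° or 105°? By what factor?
105° produces the larger shift by a factor of 2.373

Calculate both shifts using Δλ = λ_C(1 - cos θ):

For θ₁ = 62°:
Δλ₁ = 2.4263 × (1 - cos(62°))
Δλ₁ = 2.4263 × 0.5305
Δλ₁ = 1.2872 pm

For θ₂ = 105°:
Δλ₂ = 2.4263 × (1 - cos(105°))
Δλ₂ = 2.4263 × 1.2588
Δλ₂ = 3.0543 pm

The 105° angle produces the larger shift.
Ratio: 3.0543/1.2872 = 2.373

(Intermediate values are shown rounded; full precision is carried through to the final answer.)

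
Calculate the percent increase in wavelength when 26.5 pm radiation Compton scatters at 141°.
16.2713%

Calculate the Compton shift:
Δλ = λ_C(1 - cos(141°))
Δλ = 2.4263 × (1 - cos(141°))
Δλ = 2.4263 × 1.7771
Δλ = 4.3119 pm

Percentage change:
(Δλ/λ₀) × 100 = (4.3119/26.5) × 100
= 16.2713%

(Intermediate values are shown rounded; full precision is carried through to the final answer.)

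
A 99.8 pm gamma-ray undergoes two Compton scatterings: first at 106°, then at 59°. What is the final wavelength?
104.0718 pm

Apply Compton shift twice:

First scattering at θ₁ = 106°:
Δλ₁ = λ_C(1 - cos(106°))
Δλ₁ = 2.4263 × 1.2756
Δλ₁ = 3.0951 pm

After first scattering:
λ₁ = 99.8 + 3.0951 = 102.8951 pm

Second scattering at θ₂ = 59°:
Δλ₂ = λ_C(1 - cos(59°))
Δλ₂ = 2.4263 × 0.4850
Δλ₂ = 1.1767 pm

Final wavelength:
λ₂ = 102.8951 + 1.1767 = 104.0718 pm

Total shift: Δλ_total = 3.0951 + 1.1767 = 4.2718 pm

(Intermediate values are shown rounded; full precision is carried through to the final answer.)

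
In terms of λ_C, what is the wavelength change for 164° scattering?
1.9613 λ_C

The Compton shift formula is:
Δλ = λ_C(1 - cos θ)

Dividing both sides by λ_C:
Δλ/λ_C = 1 - cos θ

For θ = 164°:
Δλ/λ_C = 1 - cos(164°)
Δλ/λ_C = 1 - -0.9613
Δλ/λ_C = 1.9613

This means the shift is 1.9613 × λ_C = 4.7586 pm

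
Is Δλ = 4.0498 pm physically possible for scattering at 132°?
Yes, consistent

Calculate the expected shift for θ = 132°:

Δλ_expected = λ_C(1 - cos(132°))
Δλ_expected = 2.4263 × (1 - cos(132°))
Δλ_expected = 2.4263 × 1.6691
Δλ_expected = 4.0498 pm

Given shift: 4.0498 pm
Expected shift: 4.0498 pm
Difference: 0.0000 pm

The values match. This is consistent with Compton scattering at the stated angle.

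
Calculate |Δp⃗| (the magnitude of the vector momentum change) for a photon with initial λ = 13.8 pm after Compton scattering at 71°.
5.2971e-23 kg·m/s

Photon momentum magnitude is p = h/λ.

Initial momentum:
p₀ = h/λ = 6.6261e-34/1.3800e-11 = 4.8015e-23 kg·m/s

After scattering:
λ' = λ + Δλ = 13.8 + 1.6364 = 15.4364 pm
p' = h/λ' = 6.6261e-34/1.5436e-11 = 4.2925e-23 kg·m/s

Momentum is a vector; the scattered photon's direction makes angle θ = 71° with the incident direction. The magnitude of the vector change Δp⃗ = p⃗₀ − p⃗' is found from the law of cosines:
|Δp⃗|² = p₀² + p'² − 2p₀p'cos θ
|Δp⃗|² = (4.8015e-23)² + (4.2925e-23)² − 2·4.8015e-23·4.2925e-23·cos(71°)
|Δp⃗| = 5.2971e-23 kg·m/s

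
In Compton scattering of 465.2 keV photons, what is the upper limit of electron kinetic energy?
300.2792 keV

Maximum energy transfer occurs at θ = 180° (backscattering).

Initial photon: E₀ = 465.2 keV → λ₀ = 2.6652 pm

Maximum Compton shift (at 180°):
Δλ_max = 2λ_C = 2 × 2.4263 = 4.8526 pm

Final wavelength:
λ' = 2.6652 + 4.8526 = 7.5178 pm

Minimum photon energy (maximum energy to electron):
E'_min = hc/λ' = 164.9208 keV

Maximum electron kinetic energy:
K_max = E₀ - E'_min = 465.2000 - 164.9208 = 300.2792 keV

(Intermediate values are shown rounded; full precision is carried through to the final answer.)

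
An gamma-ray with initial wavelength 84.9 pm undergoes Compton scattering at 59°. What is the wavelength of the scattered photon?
86.0767 pm

Using the Compton scattering formula:
λ' = λ + Δλ = λ + λ_C(1 - cos θ)

Given:
- Initial wavelength λ = 84.9 pm
- Scattering angle θ = 59°
- Compton wavelength λ_C ≈ 2.4263 pm

Calculate the shift:
Δλ = 2.4263 × (1 - cos(59°))
Δλ = 2.4263 × 0.4850
Δλ = 1.1767 pm

Final wavelength:
λ' = 84.9 + 1.1767 = 86.0767 pm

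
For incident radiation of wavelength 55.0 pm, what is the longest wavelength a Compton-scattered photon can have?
59.8526 pm (at θ = 180°)

The Compton shift is Δλ = λ_C(1 − cos θ).

Since cos θ ranges from −1 to 1, the factor (1 − cos θ) ranges from 0 to 2; the maximum shift occurs at θ = 180° (backscattering):
Δλ_max = 2λ_C = 2 × 2.4263 pm = 4.8526 pm

Maximum scattered wavelength:
λ'_max = λ₀ + Δλ_max = 55.0 + 4.8526 = 59.8526 pm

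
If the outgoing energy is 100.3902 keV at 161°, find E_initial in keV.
162.5000 keV

Convert final energy to wavelength (hc ≈ 1239.842 keV·pm):
λ' = hc/E' = 1239.842 / 100.3902 = 12.3502 pm

Calculate the Compton shift:
Δλ = λ_C(1 - cos(161°))
Δλ = 2.4263 × (1 - cos(161°))
Δλ = 4.7204 pm

Initial wavelength:
λ = λ' - Δλ = 12.3502 - 4.7204 = 7.6298 pm

Initial energy:
E = hc/λ = 1239.842 / 7.6298 = 162.5000 keV

(Intermediate values are shown rounded; full precision is carried through to the final answer.)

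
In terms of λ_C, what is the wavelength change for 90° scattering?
1.0000 λ_C

The Compton shift formula is:
Δλ = λ_C(1 - cos θ)

Dividing both sides by λ_C:
Δλ/λ_C = 1 - cos θ

For θ = 90°:
Δλ/λ_C = 1 - cos(90°)
Δλ/λ_C = 1 - 0.0000
Δλ/λ_C = 1.0000

This means the shift is 1.0000 × λ_C = 2.4263 pm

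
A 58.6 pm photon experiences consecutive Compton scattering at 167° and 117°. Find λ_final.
66.9183 pm

Apply Compton shift twice:

First scattering at θ₁ = 167°:
Δλ₁ = λ_C(1 - cos(167°))
Δλ₁ = 2.4263 × 1.9744
Δλ₁ = 4.7904 pm

After first scattering:
λ₁ = 58.6 + 4.7904 = 63.3904 pm

Second scattering at θ₂ = 117°:
Δλ₂ = λ_C(1 - cos(117°))
Δλ₂ = 2.4263 × 1.4540
Δλ₂ = 3.5278 pm

Final wavelength:
λ₂ = 63.3904 + 3.5278 = 66.9183 pm

Total shift: Δλ_total = 4.7904 + 3.5278 = 8.3183 pm

(Intermediate values are shown rounded; full precision is carried through to the final answer.)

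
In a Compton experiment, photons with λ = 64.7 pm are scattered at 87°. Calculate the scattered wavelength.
66.9993 pm

Using the Compton scattering formula:
λ' = λ + Δλ = λ + λ_C(1 - cos θ)

Given:
- Initial wavelength λ = 64.7 pm
- Scattering angle θ = 87°
- Compton wavelength λ_C ≈ 2.4263 pm

Calculate the shift:
Δλ = 2.4263 × (1 - cos(87°))
Δλ = 2.4263 × 0.9477
Δλ = 2.2993 pm

Final wavelength:
λ' = 64.7 + 2.2993 = 66.9993 pm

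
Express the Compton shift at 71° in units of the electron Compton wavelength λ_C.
0.6744 λ_C

The Compton shift formula is:
Δλ = λ_C(1 - cos θ)

Dividing both sides by λ_C:
Δλ/λ_C = 1 - cos θ

For θ = 71°:
Δλ/λ_C = 1 - cos(71°)
Δλ/λ_C = 1 - 0.3256
Δλ/λ_C = 0.6744

This means the shift is 0.6744 × λ_C = 1.6364 pm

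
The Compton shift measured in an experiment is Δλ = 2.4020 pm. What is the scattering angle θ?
89.43°

From the Compton formula Δλ = λ_C(1 - cos θ), we can solve for θ:

cos θ = 1 - Δλ/λ_C

Given:
- Δλ = 2.4020 pm
- λ_C = h/(m_e·c) ≈ 2.42631024 pm

cos θ = 1 - 2.4020/2.42631024
cos θ = 1 - 0.989981
cos θ = 0.010019

θ = arccos(0.010019)
θ = 89.43°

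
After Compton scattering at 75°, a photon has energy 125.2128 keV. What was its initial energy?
153.0000 keV

Convert final energy to wavelength (hc ≈ 1239.842 keV·pm):
λ' = hc/E' = 1239.842 / 125.2128 = 9.9019 pm

Calculate the Compton shift:
Δλ = λ_C(1 - cos(75°))
Δλ = 2.4263 × (1 - cos(75°))
Δλ = 1.7983 pm

Initial wavelength:
λ = λ' - Δλ = 9.9019 - 1.7983 = 8.1035 pm

Initial energy:
E = hc/λ = 1239.842 / 8.1035 = 153.0000 keV

(Intermediate values are shown rounded; full precision is carried through to the final answer.)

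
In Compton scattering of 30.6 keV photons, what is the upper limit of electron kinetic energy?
3.2728 keV

Maximum energy transfer occurs at θ = 180° (backscattering).

Initial photon: E₀ = 30.6 keV → λ₀ = 40.5177 pm

Maximum Compton shift (at 180°):
Δλ_max = 2λ_C = 2 × 2.4263 = 4.8526 pm

Final wavelength:
λ' = 40.5177 + 4.8526 = 45.3703 pm

Minimum photon energy (maximum energy to electron):
E'_min = hc/λ' = 27.3272 keV

Maximum electron kinetic energy:
K_max = E₀ - E'_min = 30.6000 - 27.3272 = 3.2728 keV

(Intermediate values are shown rounded; full precision is carried through to the final answer.)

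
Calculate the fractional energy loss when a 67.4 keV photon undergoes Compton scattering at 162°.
0.2047 (or 20.47%)

Calculate initial and final photon energies:

Initial: E₀ = 67.4 keV → λ₀ = 18.3953 pm
Compton shift: Δλ = 4.7339 pm
Final wavelength: λ' = 23.1292 pm
Final energy: E' = 53.6052 keV

Fractional energy loss:
(E₀ - E')/E₀ = (67.4000 - 53.6052)/67.4000
= 13.7948/67.4000
= 0.2047
= 20.47%

(Intermediate values are shown rounded; full precision is carried through to the final answer.)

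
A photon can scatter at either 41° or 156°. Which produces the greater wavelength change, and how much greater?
156° produces the larger shift by a factor of 7.801

Calculate both shifts using Δλ = λ_C(1 - cos θ):

For θ₁ = 41°:
Δλ₁ = 2.4263 × (1 - cos(41°))
Δλ₁ = 2.4263 × 0.2453
Δλ₁ = 0.5952 pm

For θ₂ = 156°:
Δλ₂ = 2.4263 × (1 - cos(156°))
Δλ₂ = 2.4263 × 1.9135
Δλ₂ = 4.6429 pm

The 156° angle produces the larger shift.
Ratio: 4.6429/0.5952 = 7.801

(Intermediate values are shown rounded; full precision is carried through to the final answer.)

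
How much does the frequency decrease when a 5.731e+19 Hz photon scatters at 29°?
3.150e+18 Hz (decrease)

Convert frequency to wavelength (c = 299792458 m/s):
λ₀ = c/f₀ = 299792458/5.731e+19 = 5.2310671e-12 m = 5.2311 pm

Calculate Compton shift:
Δλ = λ_C(1 - cos(29°)) = 0.3042 pm

Final wavelength:
λ' = λ₀ + Δλ = 5.2311 + 0.3042 = 5.5353 pm

Final frequency:
f' = c/λ' = 299792458/5.5352786e-12 = 5.4160319e+19 Hz

Frequency shift (decrease):
Δf = f₀ - f' = 5.731e+19 - 5.4160319e+19 = 3.150e+18 Hz

(Intermediate values are shown rounded; full precision is carried through to the final answer.)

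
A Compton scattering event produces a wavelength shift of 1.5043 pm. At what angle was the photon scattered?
67.67°

From the Compton formula Δλ = λ_C(1 - cos θ), we can solve for θ:

cos θ = 1 - Δλ/λ_C

Given:
- Δλ = 1.5043 pm
- λ_C = h/(m_e·c) ≈ 2.42631024 pm

cos θ = 1 - 1.5043/2.42631024
cos θ = 1 - 0.619995
cos θ = 0.380005

θ = arccos(0.380005)
θ = 67.67°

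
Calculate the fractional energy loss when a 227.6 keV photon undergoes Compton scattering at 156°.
0.4601 (or 46.01%)

Calculate initial and final photon energies:

Initial: E₀ = 227.6 keV → λ₀ = 5.4475 pm
Compton shift: Δλ = 4.6429 pm
Final wavelength: λ' = 10.0903 pm
Final energy: E' = 122.8745 keV

Fractional energy loss:
(E₀ - E')/E₀ = (227.6000 - 122.8745)/227.6000
= 104.7255/227.6000
= 0.4601
= 46.01%

(Intermediate values are shown rounded; full precision is carried through to the final answer.)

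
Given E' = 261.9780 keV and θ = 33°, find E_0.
285.6000 keV

Convert final energy to wavelength (hc ≈ 1239.842 keV·pm):
λ' = hc/E' = 1239.842 / 261.9780 = 4.7326 pm

Calculate the Compton shift:
Δλ = λ_C(1 - cos(33°))
Δλ = 2.4263 × (1 - cos(33°))
Δλ = 0.3914 pm

Initial wavelength:
λ = λ' - Δλ = 4.7326 - 0.3914 = 4.3412 pm

Initial energy:
E = hc/λ = 1239.842 / 4.3412 = 285.6000 keV

(Intermediate values are shown rounded; full precision is carried through to the final answer.)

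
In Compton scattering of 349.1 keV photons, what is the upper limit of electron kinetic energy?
201.5728 keV

Maximum energy transfer occurs at θ = 180° (backscattering).

Initial photon: E₀ = 349.1 keV → λ₀ = 3.5515 pm

Maximum Compton shift (at 180°):
Δλ_max = 2λ_C = 2 × 2.4263 = 4.8526 pm

Final wavelength:
λ' = 3.5515 + 4.8526 = 8.4042 pm

Minimum photon energy (maximum energy to electron):
E'_min = hc/λ' = 147.5272 keV

Maximum electron kinetic energy:
K_max = E₀ - E'_min = 349.1000 - 147.5272 = 201.5728 keV

(Intermediate values are shown rounded; full precision is carried through to the final answer.)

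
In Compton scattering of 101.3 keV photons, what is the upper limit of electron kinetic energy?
28.7604 keV

Maximum energy transfer occurs at θ = 180° (backscattering).

Initial photon: E₀ = 101.3 keV → λ₀ = 12.2393 pm

Maximum Compton shift (at 180°):
Δλ_max = 2λ_C = 2 × 2.4263 = 4.8526 pm

Final wavelength:
λ' = 12.2393 + 4.8526 = 17.0919 pm

Minimum photon energy (maximum energy to electron):
E'_min = hc/λ' = 72.5396 keV

Maximum electron kinetic energy:
K_max = E₀ - E'_min = 101.3000 - 72.5396 = 28.7604 keV

(Intermediate values are shown rounded; full precision is carried through to the final answer.)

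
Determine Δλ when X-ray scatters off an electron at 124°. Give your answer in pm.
3.7831 pm

Using the Compton scattering formula:
Δλ = λ_C(1 - cos θ)

where λ_C = h/(m_e·c) ≈ 2.4263 pm is the Compton wavelength of an electron.

For θ = 124°:
cos(124°) = -0.5592
1 - cos(124°) = 1.5592

Δλ = 2.4263 × 1.5592
Δλ = 3.7831 pm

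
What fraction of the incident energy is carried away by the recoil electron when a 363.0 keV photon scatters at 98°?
0.4473 (or 44.73%)

Calculate initial and final photon energies:

Initial: E₀ = 363.0 keV → λ₀ = 3.4155 pm
Compton shift: Δλ = 2.7640 pm
Final wavelength: λ' = 6.1795 pm
Final energy: E' = 200.6369 keV

Fractional energy loss:
(E₀ - E')/E₀ = (363.0000 - 200.6369)/363.0000
= 162.3631/363.0000
= 0.4473
= 44.73%

(Intermediate values are shown rounded; full precision is carried through to the final answer.)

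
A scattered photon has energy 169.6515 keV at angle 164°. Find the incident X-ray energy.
486.3002 keV

Convert final energy to wavelength (hc ≈ 1239.842 keV·pm):
λ' = hc/E' = 1239.842 / 169.6515 = 7.3082 pm

Calculate the Compton shift:
Δλ = λ_C(1 - cos(164°))
Δλ = 2.4263 × (1 - cos(164°))
Δλ = 4.7586 pm

Initial wavelength:
λ = λ' - Δλ = 7.3082 - 4.7586 = 2.5495 pm

Initial energy:
E = hc/λ = 1239.842 / 2.5495 = 486.3002 keV

(Intermediate values are shown rounded; full precision is carried through to the final answer.)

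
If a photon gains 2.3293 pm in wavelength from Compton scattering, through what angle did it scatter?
87.71°

From the Compton formula Δλ = λ_C(1 - cos θ), we can solve for θ:

cos θ = 1 - Δλ/λ_C

Given:
- Δλ = 2.3293 pm
- λ_C = h/(m_e·c) ≈ 2.42631024 pm

cos θ = 1 - 2.3293/2.42631024
cos θ = 1 - 0.960017
cos θ = 0.039983

θ = arccos(0.039983)
θ = 87.71°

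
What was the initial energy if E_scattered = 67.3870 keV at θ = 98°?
79.2999 keV

Convert final energy to wavelength (hc ≈ 1239.842 keV·pm):
λ' = hc/E' = 1239.842 / 67.3870 = 18.3988 pm

Calculate the Compton shift:
Δλ = λ_C(1 - cos(98°))
Δλ = 2.4263 × (1 - cos(98°))
Δλ = 2.7640 pm

Initial wavelength:
λ = λ' - Δλ = 18.3988 - 2.7640 = 15.6348 pm

Initial energy:
E = hc/λ = 1239.842 / 15.6348 = 79.2999 keV

(Intermediate values are shown rounded; full precision is carried through to the final answer.)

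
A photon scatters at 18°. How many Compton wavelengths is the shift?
0.0489 λ_C

The Compton shift formula is:
Δλ = λ_C(1 - cos θ)

Dividing both sides by λ_C:
Δλ/λ_C = 1 - cos θ

For θ = 18°:
Δλ/λ_C = 1 - cos(18°)
Δλ/λ_C = 1 - 0.9511
Δλ/λ_C = 0.0489

This means the shift is 0.0489 × λ_C = 0.1188 pm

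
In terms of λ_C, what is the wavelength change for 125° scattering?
1.5736 λ_C

The Compton shift formula is:
Δλ = λ_C(1 - cos θ)

Dividing both sides by λ_C:
Δλ/λ_C = 1 - cos θ

For θ = 125°:
Δλ/λ_C = 1 - cos(125°)
Δλ/λ_C = 1 - -0.5736
Δλ/λ_C = 1.5736

This means the shift is 1.5736 × λ_C = 3.8180 pm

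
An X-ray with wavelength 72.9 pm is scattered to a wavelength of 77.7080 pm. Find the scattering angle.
168.99°

First find the wavelength shift:
Δλ = λ' - λ = 77.7080 - 72.9 = 4.8080 pm

Using Δλ = λ_C(1 - cos θ), with λ_C = h/(m_e·c) ≈ 2.42631024 pm:
cos θ = 1 - Δλ/λ_C
cos θ = 1 - 4.8080/2.42631024
cos θ = -0.981610

θ = arccos(-0.981610)
θ = 168.99°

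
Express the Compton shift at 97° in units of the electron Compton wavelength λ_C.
1.1219 λ_C

The Compton shift formula is:
Δλ = λ_C(1 - cos θ)

Dividing both sides by λ_C:
Δλ/λ_C = 1 - cos θ

For θ = 97°:
Δλ/λ_C = 1 - cos(97°)
Δλ/λ_C = 1 - -0.1219
Δλ/λ_C = 1.1219

This means the shift is 1.1219 × λ_C = 2.7220 pm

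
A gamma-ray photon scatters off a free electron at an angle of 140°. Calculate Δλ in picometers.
4.2850 pm

Using the Compton scattering formula:
Δλ = λ_C(1 - cos θ)

where λ_C = h/(m_e·c) ≈ 2.4263 pm is the Compton wavelength of an electron.

For θ = 140°:
cos(140°) = -0.7660
1 - cos(140°) = 1.7660

Δλ = 2.4263 × 1.7660
Δλ = 4.2850 pm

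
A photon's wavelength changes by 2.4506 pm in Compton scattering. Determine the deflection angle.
90.57°

From the Compton formula Δλ = λ_C(1 - cos θ), we can solve for θ:

cos θ = 1 - Δλ/λ_C

Given:
- Δλ = 2.4506 pm
- λ_C = h/(m_e·c) ≈ 2.42631024 pm

cos θ = 1 - 2.4506/2.42631024
cos θ = 1 - 1.010011
cos θ = -0.010011

θ = arccos(-0.010011)
θ = 90.57°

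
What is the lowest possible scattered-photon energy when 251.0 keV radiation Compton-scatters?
126.6149 keV (at θ = 180°)

The scattered photon has minimum energy when its wavelength is maximum, i.e., when the Compton shift Δλ = λ_C(1 − cos θ) is maximum. This occurs at θ = 180° (backscattering), giving Δλ_max = 2λ_C = 4.8526 pm.

Initial wavelength: λ₀ = hc/E₀ = 4.9396 pm
Maximum final wavelength: λ'_max = λ₀ + 2λ_C = 4.9396 + 4.8526 = 9.7922 pm
Minimum final energy: E'_min = hc/λ'_max = 126.6149 keV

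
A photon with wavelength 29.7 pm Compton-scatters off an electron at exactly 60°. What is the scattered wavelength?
30.9132 pm

Using the Compton formula: λ' = λ + λ_C(1 − cos θ)

For θ = 60°, cos θ = 1/2 (exact) = 0.5000, so:
1 − cos 60° = 1 − (1/2) = 0.5000

Δλ = λ_C × 0.5000 = 2.4263 × 0.5000 = 1.2132 pm

λ' = 29.7 + 1.2132 = 30.9132 pm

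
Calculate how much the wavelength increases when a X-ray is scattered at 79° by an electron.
1.9633 pm

Using the Compton scattering formula:
Δλ = λ_C(1 - cos θ)

where λ_C = h/(m_e·c) ≈ 2.4263 pm is the Compton wavelength of an electron.

For θ = 79°:
cos(79°) = 0.1908
1 - cos(79°) = 0.8092

Δλ = 2.4263 × 0.8092
Δλ = 1.9633 pm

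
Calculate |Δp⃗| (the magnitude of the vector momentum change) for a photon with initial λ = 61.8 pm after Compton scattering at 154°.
2.0170e-23 kg·m/s

Photon momentum magnitude is p = h/λ.

Initial momentum:
p₀ = h/λ = 6.6261e-34/6.1800e-11 = 1.0722e-23 kg·m/s

After scattering:
λ' = λ + Δλ = 61.8 + 4.6071 = 66.4071 pm
p' = h/λ' = 6.6261e-34/6.6407e-11 = 9.9780e-24 kg·m/s

Momentum is a vector; the scattered photon's direction makes angle θ = 154° with the incident direction. The magnitude of the vector change Δp⃗ = p⃗₀ − p⃗' is found from the law of cosines:
|Δp⃗|² = p₀² + p'² − 2p₀p'cos θ
|Δp⃗|² = (1.0722e-23)² + (9.9780e-24)² − 2·1.0722e-23·9.9780e-24·cos(154°)
|Δp⃗| = 2.0170e-23 kg·m/s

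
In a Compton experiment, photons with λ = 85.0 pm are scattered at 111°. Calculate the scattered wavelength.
88.2958 pm

Using the Compton scattering formula:
λ' = λ + Δλ = λ + λ_C(1 - cos θ)

Given:
- Initial wavelength λ = 85.0 pm
- Scattering angle θ = 111°
- Compton wavelength λ_C ≈ 2.4263 pm

Calculate the shift:
Δλ = 2.4263 × (1 - cos(111°))
Δλ = 2.4263 × 1.3584
Δλ = 3.2958 pm

Final wavelength:
λ' = 85.0 + 3.2958 = 88.2958 pm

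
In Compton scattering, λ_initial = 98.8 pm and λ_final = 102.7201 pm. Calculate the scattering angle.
128.00°

First find the wavelength shift:
Δλ = λ' - λ = 102.7201 - 98.8 = 3.9201 pm

Using Δλ = λ_C(1 - cos θ), with λ_C = h/(m_e·c) ≈ 2.42631024 pm:
cos θ = 1 - Δλ/λ_C
cos θ = 1 - 3.9201/2.42631024
cos θ = -0.615663

θ = arccos(-0.615663)
θ = 128.00°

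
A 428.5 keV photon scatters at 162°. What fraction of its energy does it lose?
0.6206 (or 62.06%)

Calculate initial and final photon energies:

Initial: E₀ = 428.5 keV → λ₀ = 2.8934 pm
Compton shift: Δλ = 4.7339 pm
Final wavelength: λ' = 7.6273 pm
Final energy: E' = 162.5529 keV

Fractional energy loss:
(E₀ - E')/E₀ = (428.5000 - 162.5529)/428.5000
= 265.9471/428.5000
= 0.6206
= 62.06%

(Intermediate values are shown rounded; full precision is carried through to the final answer.)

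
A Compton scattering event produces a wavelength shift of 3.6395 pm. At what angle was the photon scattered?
120.00°

From the Compton formula Δλ = λ_C(1 - cos θ), we can solve for θ:

cos θ = 1 - Δλ/λ_C

Given:
- Δλ = 3.6395 pm
- λ_C = h/(m_e·c) ≈ 2.42631024 pm

cos θ = 1 - 3.6395/2.42631024
cos θ = 1 - 1.500014
cos θ = -0.500014

θ = arccos(-0.500014)
θ = 120.00°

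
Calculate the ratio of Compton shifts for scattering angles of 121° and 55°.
121° produces the larger shift by a factor of 3.553

Calculate both shifts using Δλ = λ_C(1 - cos θ):

For θ₁ = 55°:
Δλ₁ = 2.4263 × (1 - cos(55°))
Δλ₁ = 2.4263 × 0.4264
Δλ₁ = 1.0346 pm

For θ₂ = 121°:
Δλ₂ = 2.4263 × (1 - cos(121°))
Δλ₂ = 2.4263 × 1.5150
Δλ₂ = 3.6760 pm

The 121° angle produces the larger shift.
Ratio: 3.6760/1.0346 = 3.553

(Intermediate values are shown rounded; full precision is carried through to the final answer.)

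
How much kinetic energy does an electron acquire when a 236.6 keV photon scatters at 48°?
31.4313 keV

By energy conservation: K_e = E_initial - E_final

First find the scattered photon energy:
Initial wavelength: λ = hc/E = 5.2402 pm
Compton shift: Δλ = λ_C(1 - cos(48°)) = 0.8028 pm
Final wavelength: λ' = 5.2402 + 0.8028 = 6.0430 pm
Final photon energy: E' = hc/λ' = 205.1687 keV

Electron kinetic energy:
K_e = E - E' = 236.6000 - 205.1687 = 31.4313 keV

(Intermediate values are shown rounded; full precision is carried through to the final answer.)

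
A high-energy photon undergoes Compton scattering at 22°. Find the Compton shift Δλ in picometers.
0.1767 pm

Using the Compton scattering formula:
Δλ = λ_C(1 - cos θ)

where λ_C = h/(m_e·c) ≈ 2.4263 pm is the Compton wavelength of an electron.

For θ = 22°:
cos(22°) = 0.9272
1 - cos(22°) = 0.0728

Δλ = 2.4263 × 0.0728
Δλ = 0.1767 pm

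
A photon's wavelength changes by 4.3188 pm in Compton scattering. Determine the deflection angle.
141.26°

From the Compton formula Δλ = λ_C(1 - cos θ), we can solve for θ:

cos θ = 1 - Δλ/λ_C

Given:
- Δλ = 4.3188 pm
- λ_C = h/(m_e·c) ≈ 2.42631024 pm

cos θ = 1 - 4.3188/2.42631024
cos θ = 1 - 1.779987
cos θ = -0.779987

θ = arccos(-0.779987)
θ = 141.26°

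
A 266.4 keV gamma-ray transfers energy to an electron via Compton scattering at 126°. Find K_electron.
120.6481 keV

By energy conservation: K_e = E_initial - E_final

First find the scattered photon energy:
Initial wavelength: λ = hc/E = 4.6541 pm
Compton shift: Δλ = λ_C(1 - cos(126°)) = 3.8525 pm
Final wavelength: λ' = 4.6541 + 3.8525 = 8.5065 pm
Final photon energy: E' = hc/λ' = 145.7519 keV

Electron kinetic energy:
K_e = E - E' = 266.4000 - 145.7519 = 120.6481 keV

(Intermediate values are shown rounded; full precision is carried through to the final answer.)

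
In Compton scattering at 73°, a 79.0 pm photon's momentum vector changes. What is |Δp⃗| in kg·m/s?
9.8730e-24 kg·m/s

Photon momentum magnitude is p = h/λ.

Initial momentum:
p₀ = h/λ = 6.6261e-34/7.9000e-11 = 8.3874e-24 kg·m/s

After scattering:
λ' = λ + Δλ = 79.0 + 1.7169 = 80.7169 pm
p' = h/λ' = 6.6261e-34/8.0717e-11 = 8.2090e-24 kg·m/s

Momentum is a vector; the scattered photon's direction makes angle θ = 73° with the incident direction. The magnitude of the vector change Δp⃗ = p⃗₀ − p⃗' is found from the law of cosines:
|Δp⃗|² = p₀² + p'² − 2p₀p'cos θ
|Δp⃗|² = (8.3874e-24)² + (8.2090e-24)² − 2·8.3874e-24·8.2090e-24·cos(73°)
|Δp⃗| = 9.8730e-24 kg·m/s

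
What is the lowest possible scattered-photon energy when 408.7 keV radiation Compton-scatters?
157.2158 keV (at θ = 180°)

The scattered photon has minimum energy when its wavelength is maximum, i.e., when the Compton shift Δλ = λ_C(1 − cos θ) is maximum. This occurs at θ = 180° (backscattering), giving Δλ_max = 2λ_C = 4.8526 pm.

Initial wavelength: λ₀ = hc/E₀ = 3.0336 pm
Maximum final wavelength: λ'_max = λ₀ + 2λ_C = 3.0336 + 4.8526 = 7.8862 pm
Minimum final energy: E'_min = hc/λ'_max = 157.2158 keV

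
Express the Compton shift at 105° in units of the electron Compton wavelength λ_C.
1.2588 λ_C

The Compton shift formula is:
Δλ = λ_C(1 - cos θ)

Dividing both sides by λ_C:
Δλ/λ_C = 1 - cos θ

For θ = 105°:
Δλ/λ_C = 1 - cos(105°)
Δλ/λ_C = 1 - -0.2588
Δλ/λ_C = 1.2588

This means the shift is 1.2588 × λ_C = 3.0543 pm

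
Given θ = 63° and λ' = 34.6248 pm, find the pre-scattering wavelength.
33.3000 pm

From λ' = λ + Δλ, we have λ = λ' - Δλ

First calculate the Compton shift:
Δλ = λ_C(1 - cos θ)
Δλ = 2.4263 × (1 - cos(63°))
Δλ = 2.4263 × 0.5460
Δλ = 1.3248 pm

Initial wavelength:
λ = λ' - Δλ
λ = 34.6248 - 1.3248
λ = 33.3000 pm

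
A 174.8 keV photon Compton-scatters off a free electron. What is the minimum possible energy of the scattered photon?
103.7912 keV (at θ = 180°)

The scattered photon has minimum energy when its wavelength is maximum, i.e., when the Compton shift Δλ = λ_C(1 − cos θ) is maximum. This occurs at θ = 180° (backscattering), giving Δλ_max = 2λ_C = 4.8526 pm.

Initial wavelength: λ₀ = hc/E₀ = 7.0929 pm
Maximum final wavelength: λ'_max = λ₀ + 2λ_C = 7.0929 + 4.8526 = 11.9455 pm
Minimum final energy: E'_min = hc/λ'_max = 103.7912 keV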